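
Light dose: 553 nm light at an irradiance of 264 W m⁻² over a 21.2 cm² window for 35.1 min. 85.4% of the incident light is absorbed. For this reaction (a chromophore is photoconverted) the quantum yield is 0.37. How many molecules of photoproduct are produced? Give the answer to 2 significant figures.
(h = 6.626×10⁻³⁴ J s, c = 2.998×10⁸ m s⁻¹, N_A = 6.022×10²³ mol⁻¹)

Photon energy at 553 nm: hc/λ = (6.626×10⁻³⁴)(2.998×10⁸)/(553×10⁻⁹) = 3.592×10⁻¹⁹ J.
Energy delivered: (264 W m⁻²)(21.2×10⁻⁴ m²)(2106 s) = 1179 J.
Photons incident: 1179 / 3.592×10⁻¹⁹ = 3.282×10²¹, i.e. 3.282×10²¹/6.022×10²³ = 0.005450 mol.
Photons absorbed: 0.854 × 0.005450 = 0.004654 mol.
Product: Φ × n_abs = 0.37 × 0.004654 = 0.001722 mol.
As a count: 0.001722 × 6.022×10²³ = 1.0×10²¹.

1.0×10²¹ molecules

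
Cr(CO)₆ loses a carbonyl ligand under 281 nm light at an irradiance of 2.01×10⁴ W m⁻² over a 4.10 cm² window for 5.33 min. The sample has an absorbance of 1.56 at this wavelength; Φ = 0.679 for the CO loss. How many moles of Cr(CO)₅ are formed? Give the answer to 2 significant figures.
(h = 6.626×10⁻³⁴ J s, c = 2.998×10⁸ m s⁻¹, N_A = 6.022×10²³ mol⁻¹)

Photon energy at 281 nm: hc/λ = (6.626×10⁻³⁴)(2.998×10⁸)/(281×10⁻⁹) = 7.069×10⁻¹⁹ J.
Energy delivered: (2.01×10⁴ W m⁻²)(4.10×10⁻⁴ m²)(319.8 s) = 2635 J.
Photons incident: 2635 / 7.069×10⁻¹⁹ = 3.728×10²¹, i.e. 3.728×10²¹/6.022×10²³ = 0.006191 mol.
Fraction absorbed: 1 − 10^(−1.56) = 0.9725.
Photons absorbed: 0.9725 × 0.006191 = 0.006021 mol.
Product: Φ × n_abs = 0.679 × 0.006021 = 0.004088 mol.

0.0041 mol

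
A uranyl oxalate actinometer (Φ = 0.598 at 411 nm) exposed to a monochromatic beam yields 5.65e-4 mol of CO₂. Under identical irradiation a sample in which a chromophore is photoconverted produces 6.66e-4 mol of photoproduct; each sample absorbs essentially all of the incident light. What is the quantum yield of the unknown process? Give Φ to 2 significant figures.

Φ = 0.70

Photons absorbed by the actinometer: 5.65e-4 / 0.598 = 9.448e-4 mol.
Φ(unknown) = 6.66e-4 / 9.448e-4 = 0.70.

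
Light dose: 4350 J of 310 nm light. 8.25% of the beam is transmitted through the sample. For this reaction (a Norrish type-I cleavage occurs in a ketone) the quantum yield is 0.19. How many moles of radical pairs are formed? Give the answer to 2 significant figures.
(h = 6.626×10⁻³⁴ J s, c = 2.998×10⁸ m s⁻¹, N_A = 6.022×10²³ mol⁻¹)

0.0020 mol

Photon energy at 310 nm: hc/λ = (6.626×10⁻³⁴)(2.998×10⁸)/(310×10⁻⁹) = 6.408×10⁻¹⁹ J.
Photons incident: 4350 / 6.408×10⁻¹⁹ = 6.788×10²¹, i.e. 6.788×10²¹/6.022×10²³ = 0.01127 mol.
Fraction absorbed: 1 − 8.25/100 = 0.9175.
Photons absorbed: 0.9175 × 0.01127 = 0.01034 mol.
Product: Φ × n_abs = 0.19 × 0.01034 = 0.001965 mol.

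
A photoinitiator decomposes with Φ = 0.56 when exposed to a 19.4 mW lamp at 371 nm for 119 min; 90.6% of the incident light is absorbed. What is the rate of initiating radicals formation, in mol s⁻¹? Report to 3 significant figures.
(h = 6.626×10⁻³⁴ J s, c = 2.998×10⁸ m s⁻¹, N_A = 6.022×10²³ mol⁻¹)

3.05×10⁻⁸ mol s⁻¹

Photon energy at 371 nm: hc/λ = (6.626×10⁻³⁴)(2.998×10⁸)/(371×10⁻⁹) = 5.354×10⁻¹⁹ J.
Energy delivered: (19.4 mW)(7140 s) = 138.5 J.
Photons incident: 138.5 / 5.354×10⁻¹⁹ = 2.587×10²⁰, i.e. 2.587×10²⁰/6.022×10²³ = 4.296×10⁻⁴ mol.
Photons absorbed: 0.906 × 4.296×10⁻⁴ = 3.892×10⁻⁴ mol.
Product formed: 0.56 × 3.892×10⁻⁴ = 2.180×10⁻⁴ mol.
Rate: 2.180×10⁻⁴ / 7140 s = 3.05×10⁻⁸ mol s⁻¹.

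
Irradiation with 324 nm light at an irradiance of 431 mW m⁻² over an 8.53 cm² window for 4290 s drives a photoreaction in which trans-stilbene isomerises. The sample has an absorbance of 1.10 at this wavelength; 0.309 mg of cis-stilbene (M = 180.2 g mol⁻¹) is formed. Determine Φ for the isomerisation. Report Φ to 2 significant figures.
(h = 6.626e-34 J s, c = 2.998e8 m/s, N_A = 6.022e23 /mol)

Φ = 0.44

Product: 0.309 mg / 180.2 g mol⁻¹ = 1.715e-6 mol.
Photon energy at 324 nm: hc/λ = (6.626e-34)(2.998e8)/(324e-9) = 6.131e-19 J.
Energy delivered: (431 mW m⁻²)(8.53e-4 m²)(4290 s) = 1.577 J.
Photons incident: 1.577 / 6.131e-19 = 2.572e18, i.e. 2.572e18/6.022e23 = 4.271e-6 mol.
Fraction absorbed: 1 − 10^(−1.10) = 0.9206.
Photons absorbed: 0.9206 × 4.271e-6 = 3.932e-6 mol.
Φ = 1.715e-6 mol / 3.932e-6 mol photons = 0.44.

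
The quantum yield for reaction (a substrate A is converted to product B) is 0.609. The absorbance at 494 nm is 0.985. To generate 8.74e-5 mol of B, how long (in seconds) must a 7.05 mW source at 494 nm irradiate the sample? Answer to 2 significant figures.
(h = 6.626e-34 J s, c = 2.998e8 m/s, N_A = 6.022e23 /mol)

t ≈ 5500 s

Photons that must be absorbed: 8.74e-5 / 0.609 = 1.435e-4 mol.
Fraction absorbed: 1 − 10^(−0.985) = 0.8965.
Incident photons needed: 1.435e-4 / 0.8965 = 1.601e-4 mol.
Photon energy: hc/λ = 4.021e-19 J; per mole, 2.421e5 J mol⁻¹.
Energy required: 1.601e-4 × 2.421e5 = 38.76 J.
Time: 38.76 J / 0.00705 W = 5500 s.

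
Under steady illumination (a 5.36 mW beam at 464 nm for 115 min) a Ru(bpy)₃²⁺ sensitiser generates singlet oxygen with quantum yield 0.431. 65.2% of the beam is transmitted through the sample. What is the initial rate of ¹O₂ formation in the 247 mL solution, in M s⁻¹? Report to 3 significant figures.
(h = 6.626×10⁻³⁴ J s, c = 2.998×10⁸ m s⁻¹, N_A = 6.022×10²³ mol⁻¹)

Photon energy at 464 nm: hc/λ = (6.626×10⁻³⁴)(2.998×10⁸)/(464×10⁻⁹) = 4.281×10⁻¹⁹ J.
Energy delivered: (5.36 mW)(6900 s) = 36.98 J.
Photons incident: 36.98 / 4.281×10⁻¹⁹ = 8.638×10¹⁹, i.e. 8.638×10¹⁹/6.022×10²³ = 1.434×10⁻⁴ mol.
Fraction absorbed: 1 − 65.2/100 = 0.3480.
Photons absorbed: 0.3480 × 1.434×10⁻⁴ = 4.990×10⁻⁵ mol.
Product formed: 0.431 × 4.990×10⁻⁵ = 2.151×10⁻⁵ mol.
Rate: 2.151×10⁻⁵ mol / (6900 s × 0.247 L) = 1.26×10⁻⁸ M s⁻¹.

1.26×10⁻⁸ M s⁻¹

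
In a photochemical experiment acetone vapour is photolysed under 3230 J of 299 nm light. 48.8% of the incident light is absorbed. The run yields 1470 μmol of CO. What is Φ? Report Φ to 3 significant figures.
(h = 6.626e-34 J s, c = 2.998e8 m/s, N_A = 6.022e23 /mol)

Φ = 0.373

Product: 1470 μmol = 0.00147 mol.
Photon energy at 299 nm: hc/λ = (6.626e-34)(2.998e8)/(299e-9) = 6.644e-19 J.
Photons incident: 3230 / 6.644e-19 = 4.862e21, i.e. 4.862e21/6.022e23 = 0.008074 mol.
Photons absorbed: 0.488 × 0.008074 = 0.003940 mol.
Φ = 0.00147 mol / 0.003940 mol photons = 0.373.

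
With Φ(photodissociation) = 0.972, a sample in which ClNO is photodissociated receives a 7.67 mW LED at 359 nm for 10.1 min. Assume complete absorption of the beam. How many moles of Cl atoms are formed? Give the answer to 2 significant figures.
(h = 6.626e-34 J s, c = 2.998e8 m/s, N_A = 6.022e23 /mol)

Photon energy at 359 nm: hc/λ = (6.626e-34)(2.998e8)/(359e-9) = 5.533e-19 J.
Energy delivered: (7.67 mW)(606 s) = 4.648 J.
Photons incident: 4.648 / 5.533e-19 = 8.401e18, i.e. 8.401e18/6.022e23 = 1.395e-5 mol.
Product: Φ × n_abs = 0.972 × 1.395e-5 = 1.356e-5 mol.

1.4e-5 mol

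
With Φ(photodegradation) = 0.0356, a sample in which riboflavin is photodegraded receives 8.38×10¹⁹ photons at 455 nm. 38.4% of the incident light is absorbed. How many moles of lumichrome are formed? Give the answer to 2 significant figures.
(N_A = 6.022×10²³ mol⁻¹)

Moles of photons: 8.38×10¹⁹ / 6.022×10²³ = 1.392×10⁻⁴ mol.
Photons absorbed: 0.384 × 1.392×10⁻⁴ = 5.345×10⁻⁵ mol.
Product: Φ × n_abs = 0.0356 × 5.345×10⁻⁵ = 1.903×10⁻⁶ mol.

1.9×10⁻⁶ mol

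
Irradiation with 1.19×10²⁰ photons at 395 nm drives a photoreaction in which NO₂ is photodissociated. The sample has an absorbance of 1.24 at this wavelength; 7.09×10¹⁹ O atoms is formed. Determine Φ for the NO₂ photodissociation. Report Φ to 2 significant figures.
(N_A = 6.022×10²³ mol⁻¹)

Product: 7.09×10¹⁹ / 6.022×10²³ = 1.177×10⁻⁴ mol.
Moles of photons: 1.19×10²⁰ / 6.022×10²³ = 1.976×10⁻⁴ mol.
Fraction absorbed: 1 − 10^(−1.24) = 0.9425.
Photons absorbed: 0.9425 × 1.976×10⁻⁴ = 1.862×10⁻⁴ mol.
Φ = 1.177×10⁻⁴ mol / 1.862×10⁻⁴ mol photons = 0.63.

Φ = 0.63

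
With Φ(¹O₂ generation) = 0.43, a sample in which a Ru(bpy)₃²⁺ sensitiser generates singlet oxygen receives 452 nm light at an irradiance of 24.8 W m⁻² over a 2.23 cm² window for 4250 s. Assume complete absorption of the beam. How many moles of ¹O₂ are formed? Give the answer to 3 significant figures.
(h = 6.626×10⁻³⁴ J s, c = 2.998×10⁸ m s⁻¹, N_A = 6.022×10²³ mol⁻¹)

Photon energy at 452 nm: hc/λ = (6.626×10⁻³⁴)(2.998×10⁸)/(452×10⁻⁹) = 4.395×10⁻¹⁹ J.
Energy delivered: (24.8 W m⁻²)(2.23×10⁻⁴ m²)(4250 s) = 23.50 J.
Photons incident: 23.50 / 4.395×10⁻¹⁹ = 5.347×10¹⁹, i.e. 5.347×10¹⁹/6.022×10²³ = 8.879×10⁻⁵ mol.
Product: Φ × n_abs = 0.43 × 8.879×10⁻⁵ = 3.818×10⁻⁵ mol.

3.82×10⁻⁵ mol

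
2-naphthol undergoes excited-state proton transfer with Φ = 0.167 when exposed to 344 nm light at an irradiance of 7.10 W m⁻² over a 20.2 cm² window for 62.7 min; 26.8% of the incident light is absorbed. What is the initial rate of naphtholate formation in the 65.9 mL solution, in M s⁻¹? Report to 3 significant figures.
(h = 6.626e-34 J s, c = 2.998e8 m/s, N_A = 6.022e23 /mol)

Photon energy at 344 nm: hc/λ = (6.626e-34)(2.998e8)/(344e-9) = 5.775e-19 J.
Energy delivered: (7.10 W m⁻²)(20.2e-4 m²)(3762 s) = 53.95 J.
Photons incident: 53.95 / 5.775e-19 = 9.342e19, i.e. 9.342e19/6.022e23 = 1.551e-4 mol.
Photons absorbed: 0.268 × 1.551e-4 = 4.157e-5 mol.
Product formed: 0.167 × 4.157e-5 = 6.942e-6 mol.
Rate: 6.942e-6 mol / (3762 s × 0.0659 L) = 2.80e-8 M s⁻¹.

2.80e-8 M s⁻¹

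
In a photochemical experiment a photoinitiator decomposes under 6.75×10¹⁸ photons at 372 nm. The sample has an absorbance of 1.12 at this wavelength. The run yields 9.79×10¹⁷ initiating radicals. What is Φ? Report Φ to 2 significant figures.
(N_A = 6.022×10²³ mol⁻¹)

Product: 9.79×10¹⁷ / 6.022×10²³ = 1.626×10⁻⁶ mol.
Moles of photons: 6.75×10¹⁸ / 6.022×10²³ = 1.121×10⁻⁵ mol.
Fraction absorbed: 1 − 10^(−1.12) = 0.9241.
Photons absorbed: 0.9241 × 1.121×10⁻⁵ = 1.036×10⁻⁵ mol.
Φ = 1.626×10⁻⁶ mol / 1.036×10⁻⁵ mol photons = 0.16.

Φ = 0.16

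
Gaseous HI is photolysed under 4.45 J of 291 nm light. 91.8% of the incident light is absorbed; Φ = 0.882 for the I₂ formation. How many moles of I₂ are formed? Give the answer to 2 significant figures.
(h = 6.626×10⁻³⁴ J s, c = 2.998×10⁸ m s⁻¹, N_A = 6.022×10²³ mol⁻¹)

Photon energy at 291 nm: hc/λ = (6.626×10⁻³⁴)(2.998×10⁸)/(291×10⁻⁹) = 6.826×10⁻¹⁹ J.
Photons incident: 4.45 / 6.826×10⁻¹⁹ = 6.519×10¹⁸, i.e. 6.519×10¹⁸/6.022×10²³ = 1.083×10⁻⁵ mol.
Photons absorbed: 0.918 × 1.083×10⁻⁵ = 9.942×10⁻⁶ mol.
Product: Φ × n_abs = 0.882 × 9.942×10⁻⁶ = 8.769×10⁻⁶ mol.

8.8×10⁻⁶ mol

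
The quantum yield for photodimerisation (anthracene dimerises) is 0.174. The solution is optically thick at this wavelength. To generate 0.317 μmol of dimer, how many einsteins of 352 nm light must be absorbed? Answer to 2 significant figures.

Product: 0.317 μmol = 3.17e-7 mol.
Photons that must be absorbed: 3.17e-7 / 0.174 = 1.822e-6 mol.

1.8e-6 einstein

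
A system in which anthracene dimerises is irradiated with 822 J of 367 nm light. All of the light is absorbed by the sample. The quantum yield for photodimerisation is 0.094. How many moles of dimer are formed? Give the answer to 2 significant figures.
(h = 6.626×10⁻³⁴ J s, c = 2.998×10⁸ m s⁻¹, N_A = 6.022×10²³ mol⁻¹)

Photon energy at 367 nm: hc/λ = (6.626×10⁻³⁴)(2.998×10⁸)/(367×10⁻⁹) = 5.413×10⁻¹⁹ J.
Photons incident: 822 / 5.413×10⁻¹⁹ = 1.519×10²¹, i.e. 1.519×10²¹/6.022×10²³ = 0.002522 mol.
Product: Φ × n_abs = 0.094 × 0.002522 = 2.371×10⁻⁴ mol.

2.4×10⁻⁴ mol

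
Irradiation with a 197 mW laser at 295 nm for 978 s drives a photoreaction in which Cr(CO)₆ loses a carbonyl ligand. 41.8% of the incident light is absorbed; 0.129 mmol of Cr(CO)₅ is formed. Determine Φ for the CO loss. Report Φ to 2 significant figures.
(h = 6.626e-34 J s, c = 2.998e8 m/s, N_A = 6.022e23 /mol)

Product: 0.129 mmol = 1.29e-4 mol.
Photon energy at 295 nm: hc/λ = (6.626e-34)(2.998e8)/(295e-9) = 6.734e-19 J.
Energy delivered: (197 mW)(978 s) = 192.7 J.
Photons incident: 192.7 / 6.734e-19 = 2.862e20, i.e. 2.862e20/6.022e23 = 4.753e-4 mol.
Photons absorbed: 0.418 × 4.753e-4 = 1.987e-4 mol.
Φ = 1.29e-4 mol / 1.987e-4 mol photons = 0.65.

Φ = 0.65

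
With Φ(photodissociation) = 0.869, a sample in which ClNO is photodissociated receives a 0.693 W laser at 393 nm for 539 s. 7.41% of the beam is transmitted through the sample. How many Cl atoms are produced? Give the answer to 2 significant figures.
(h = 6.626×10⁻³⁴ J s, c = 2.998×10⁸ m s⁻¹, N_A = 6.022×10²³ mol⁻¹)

5.9×10²⁰ atoms

Photon energy at 393 nm: hc/λ = (6.626×10⁻³⁴)(2.998×10⁸)/(393×10⁻⁹) = 5.055×10⁻¹⁹ J.
Energy delivered: (0.693 W)(539 s) = 373.5 J.
Photons incident: 373.5 / 5.055×10⁻¹⁹ = 7.389×10²⁰, i.e. 7.389×10²⁰/6.022×10²³ = 0.001227 mol.
Fraction absorbed: 1 − 7.41/100 = 0.9259.
Photons absorbed: 0.9259 × 0.001227 = 0.001136 mol.
Product: Φ × n_abs = 0.869 × 0.001136 = 9.872×10⁻⁴ mol.
As a count: 9.872×10⁻⁴ × 6.022×10²³ = 5.9×10²⁰.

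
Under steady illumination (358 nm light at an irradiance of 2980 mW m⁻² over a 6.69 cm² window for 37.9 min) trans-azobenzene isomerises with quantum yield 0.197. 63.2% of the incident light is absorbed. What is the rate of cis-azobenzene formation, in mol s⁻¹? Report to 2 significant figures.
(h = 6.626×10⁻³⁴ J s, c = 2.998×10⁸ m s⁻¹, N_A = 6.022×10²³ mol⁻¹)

Photon energy at 358 nm: hc/λ = (6.626×10⁻³⁴)(2.998×10⁸)/(358×10⁻⁹) = 5.549×10⁻¹⁹ J.
Energy delivered: (2980 mW m⁻²)(6.69×10⁻⁴ m²)(2274 s) = 4.533 J.
Photons incident: 4.533 / 5.549×10⁻¹⁹ = 8.169×10¹⁸, i.e. 8.169×10¹⁸/6.022×10²³ = 1.357×10⁻⁵ mol.
Photons absorbed: 0.632 × 1.357×10⁻⁵ = 8.576×10⁻⁶ mol.
Product formed: 0.197 × 8.576×10⁻⁶ = 1.689×10⁻⁶ mol.
Rate: 1.689×10⁻⁶ / 2274 s = 7.4×10⁻¹⁰ mol s⁻¹.

7.4×10⁻¹⁰ mol s⁻¹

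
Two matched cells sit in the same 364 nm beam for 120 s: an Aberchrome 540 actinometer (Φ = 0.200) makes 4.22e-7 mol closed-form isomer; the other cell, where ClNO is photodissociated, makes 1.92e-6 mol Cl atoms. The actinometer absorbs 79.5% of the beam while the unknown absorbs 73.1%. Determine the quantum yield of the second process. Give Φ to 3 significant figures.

Φ = 0.990

Photons absorbed by the actinometer: 4.22e-7 / 0.200 = 2.110e-6 mol.
Incident flux: 2.110e-6 / 0.795 = 2.654e-6 einstein.
Absorbed by unknown: 0.731 × 2.654e-6 = 1.940e-6 mol.
Φ(unknown) = 1.92e-6 / 1.940e-6 = 0.990.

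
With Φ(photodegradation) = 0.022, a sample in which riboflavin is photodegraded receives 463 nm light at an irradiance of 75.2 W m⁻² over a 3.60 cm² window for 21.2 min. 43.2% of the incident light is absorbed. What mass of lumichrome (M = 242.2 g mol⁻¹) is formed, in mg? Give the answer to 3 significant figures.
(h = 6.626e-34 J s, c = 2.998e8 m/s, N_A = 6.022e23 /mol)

Photon energy at 463 nm: hc/λ = (6.626e-34)(2.998e8)/(463e-9) = 4.290e-19 J.
Energy delivered: (75.2 W m⁻²)(3.60e-4 m²)(1272 s) = 34.44 J.
Photons incident: 34.44 / 4.290e-19 = 8.028e19, i.e. 8.028e19/6.022e23 = 1.333e-4 mol.
Photons absorbed: 0.432 × 1.333e-4 = 5.759e-5 mol.
Product: Φ × n_abs = 0.022 × 5.759e-5 = 1.267e-6 mol.
Mass: 1.267e-6 × 242.2 = 3.069e-4 g = 0.307 mg.

0.307 mg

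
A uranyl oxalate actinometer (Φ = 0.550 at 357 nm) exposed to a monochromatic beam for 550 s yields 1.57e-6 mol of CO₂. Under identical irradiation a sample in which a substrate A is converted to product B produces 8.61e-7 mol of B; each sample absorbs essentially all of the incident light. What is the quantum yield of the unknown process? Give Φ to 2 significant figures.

Photons absorbed by the actinometer: 1.57e-6 / 0.550 = 2.855e-6 mol.
Φ(unknown) = 8.61e-7 / 2.855e-6 = 0.30.

Φ = 0.30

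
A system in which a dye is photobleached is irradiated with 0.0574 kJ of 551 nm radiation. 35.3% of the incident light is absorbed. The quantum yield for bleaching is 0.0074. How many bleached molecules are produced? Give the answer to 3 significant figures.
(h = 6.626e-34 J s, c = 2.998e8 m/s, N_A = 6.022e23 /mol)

Photon energy at 551 nm: hc/λ = (6.626e-34)(2.998e8)/(551e-9) = 3.605e-19 J.
Incident energy: 0.0574 kJ = 57.4 J.
Photons incident: 57.4 / 3.605e-19 = 1.592e20, i.e. 1.592e20/6.022e23 = 2.644e-4 mol.
Photons absorbed: 0.353 × 2.644e-4 = 9.333e-5 mol.
Product: Φ × n_abs = 0.0074 × 9.333e-5 = 6.906e-7 mol.
As a count: 6.906e-7 × 6.022e23 = 4.16e17.

4.16e17 bleached molecules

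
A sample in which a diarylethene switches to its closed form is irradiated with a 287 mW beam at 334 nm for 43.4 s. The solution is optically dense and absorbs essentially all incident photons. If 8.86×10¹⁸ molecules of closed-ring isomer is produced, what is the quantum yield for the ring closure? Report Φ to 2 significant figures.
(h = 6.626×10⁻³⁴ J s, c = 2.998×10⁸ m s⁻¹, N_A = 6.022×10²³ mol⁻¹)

Product: 8.86×10¹⁸ / 6.022×10²³ = 1.471×10⁻⁵ mol.
Photon energy at 334 nm: hc/λ = (6.626×10⁻³⁴)(2.998×10⁸)/(334×10⁻⁹) = 5.948×10⁻¹⁹ J.
Energy delivered: (287 mW)(43.4 s) = 12.46 J.
Photons incident: 12.46 / 5.948×10⁻¹⁹ = 2.095×10¹⁹, i.e. 2.095×10¹⁹/6.022×10²³ = 3.479×10⁻⁵ mol.
Φ = 1.471×10⁻⁵ mol / 3.479×10⁻⁵ mol photons = 0.42.

Φ = 0.42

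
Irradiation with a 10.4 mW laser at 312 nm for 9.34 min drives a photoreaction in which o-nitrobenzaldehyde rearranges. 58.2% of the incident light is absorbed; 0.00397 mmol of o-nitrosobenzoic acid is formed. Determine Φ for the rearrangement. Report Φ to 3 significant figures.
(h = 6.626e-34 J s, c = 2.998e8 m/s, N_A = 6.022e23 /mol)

Φ = 0.449

Product: 0.00397 mmol = 3.97e-6 mol.
Photon energy at 312 nm: hc/λ = (6.626e-34)(2.998e8)/(312e-9) = 6.367e-19 J.
Energy delivered: (10.4 mW)(560.4 s) = 5.828 J.
Photons incident: 5.828 / 6.367e-19 = 9.153e18, i.e. 9.153e18/6.022e23 = 1.520e-5 mol.
Photons absorbed: 0.582 × 1.520e-5 = 8.846e-6 mol.
Φ = 3.97e-6 mol / 8.846e-6 mol photons = 0.449.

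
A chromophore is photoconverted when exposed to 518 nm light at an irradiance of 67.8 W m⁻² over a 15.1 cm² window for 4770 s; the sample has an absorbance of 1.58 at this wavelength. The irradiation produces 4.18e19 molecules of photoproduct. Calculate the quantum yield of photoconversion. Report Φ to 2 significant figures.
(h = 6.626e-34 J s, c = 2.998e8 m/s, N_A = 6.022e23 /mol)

Φ = 0.034

Product: 4.18e19 / 6.022e23 = 6.941e-5 mol.
Photon energy at 518 nm: hc/λ = (6.626e-34)(2.998e8)/(518e-9) = 3.835e-19 J.
Energy delivered: (67.8 W m⁻²)(15.1e-4 m²)(4770 s) = 488.3 J.
Photons incident: 488.3 / 3.835e-19 = 1.273e21, i.e. 1.273e21/6.022e23 = 0.002114 mol.
Fraction absorbed: 1 − 10^(−1.58) = 0.9737.
Photons absorbed: 0.9737 × 0.002114 = 0.002058 mol.
Φ = 6.941e-5 mol / 0.002058 mol photons = 0.034.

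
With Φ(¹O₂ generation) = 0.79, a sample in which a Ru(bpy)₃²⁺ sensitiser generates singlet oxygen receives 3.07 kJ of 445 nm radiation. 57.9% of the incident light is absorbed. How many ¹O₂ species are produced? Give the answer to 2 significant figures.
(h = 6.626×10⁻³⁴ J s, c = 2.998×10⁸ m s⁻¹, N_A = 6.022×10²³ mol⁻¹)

3.1×10²¹ species

Photon energy at 445 nm: hc/λ = (6.626×10⁻³⁴)(2.998×10⁸)/(445×10⁻⁹) = 4.464×10⁻¹⁹ J.
Incident energy: 3.07 kJ = 3070 J.
Photons incident: 3070 / 4.464×10⁻¹⁹ = 6.877×10²¹, i.e. 6.877×10²¹/6.022×10²³ = 0.01142 mol.
Photons absorbed: 0.579 × 0.01142 = 0.006612 mol.
Product: Φ × n_abs = 0.79 × 0.006612 = 0.005223 mol.
As a count: 0.005223 × 6.022×10²³ = 3.1×10²¹.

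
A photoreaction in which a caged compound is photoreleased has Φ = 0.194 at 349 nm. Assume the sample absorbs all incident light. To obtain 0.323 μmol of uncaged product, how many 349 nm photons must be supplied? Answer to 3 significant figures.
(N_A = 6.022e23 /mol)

Product: 0.323 μmol = 3.23e-7 mol.
Photons that must be absorbed: 3.23e-7 / 0.194 = 1.665e-6 mol.
Photon count: 1.665e-6 × 6.022e23 = 1.00e18.

1.00e18 photons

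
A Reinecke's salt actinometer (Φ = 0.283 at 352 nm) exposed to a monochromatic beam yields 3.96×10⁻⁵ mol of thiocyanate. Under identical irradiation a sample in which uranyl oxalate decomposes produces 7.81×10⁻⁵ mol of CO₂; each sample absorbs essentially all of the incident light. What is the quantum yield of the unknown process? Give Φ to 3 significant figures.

Φ = 0.558

Photons absorbed by the actinometer: 3.96×10⁻⁵ / 0.283 = 1.399×10⁻⁴ mol.
Φ(unknown) = 7.81×10⁻⁵ / 1.399×10⁻⁴ = 0.558.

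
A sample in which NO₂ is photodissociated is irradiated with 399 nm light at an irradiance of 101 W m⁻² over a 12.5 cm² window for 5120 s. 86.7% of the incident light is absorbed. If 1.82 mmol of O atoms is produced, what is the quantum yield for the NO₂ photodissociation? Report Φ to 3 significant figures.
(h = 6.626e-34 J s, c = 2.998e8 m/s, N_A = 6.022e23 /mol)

Product: 1.82 mmol = 0.00182 mol.
Photon energy at 399 nm: hc/λ = (6.626e-34)(2.998e8)/(399e-9) = 4.979e-19 J.
Energy delivered: (101 W m⁻²)(12.5e-4 m²)(5120 s) = 646.4 J.
Photons incident: 646.4 / 4.979e-19 = 1.298e21, i.e. 1.298e21/6.022e23 = 0.002155 mol.
Photons absorbed: 0.867 × 0.002155 = 0.001868 mol.
Φ = 0.00182 mol / 0.001868 mol photons = 0.974.

Φ = 0.974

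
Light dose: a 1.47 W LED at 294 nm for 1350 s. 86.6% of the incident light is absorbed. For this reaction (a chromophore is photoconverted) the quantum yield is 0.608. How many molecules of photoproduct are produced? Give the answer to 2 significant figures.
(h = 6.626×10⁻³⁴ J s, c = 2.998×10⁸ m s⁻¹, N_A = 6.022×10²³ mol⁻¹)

1.5×10²¹ molecules

Photon energy at 294 nm: hc/λ = (6.626×10⁻³⁴)(2.998×10⁸)/(294×10⁻⁹) = 6.757×10⁻¹⁹ J.
Energy delivered: (1.47 W)(1350 s) = 1985 J.
Photons incident: 1985 / 6.757×10⁻¹⁹ = 2.938×10²¹, i.e. 2.938×10²¹/6.022×10²³ = 0.004879 mol.
Photons absorbed: 0.866 × 0.004879 = 0.004225 mol.
Product: Φ × n_abs = 0.608 × 0.004225 = 0.002569 mol.
As a count: 0.002569 × 6.022×10²³ = 1.5×10²¹.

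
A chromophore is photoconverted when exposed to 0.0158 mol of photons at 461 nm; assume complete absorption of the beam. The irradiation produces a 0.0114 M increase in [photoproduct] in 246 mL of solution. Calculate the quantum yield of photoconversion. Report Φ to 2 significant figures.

Φ = 0.18

Product: (0.0114 M)(0.246 L) = 0.002804 mol.
Φ = 0.002804 mol / 0.0158 mol photons = 0.18.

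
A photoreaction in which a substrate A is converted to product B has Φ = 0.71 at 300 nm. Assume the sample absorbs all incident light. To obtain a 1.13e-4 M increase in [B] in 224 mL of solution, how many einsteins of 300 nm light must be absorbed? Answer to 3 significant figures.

3.57e-5 einstein

Product: (1.13e-4 M)(0.224 L) = 2.531e-5 mol.
Photons that must be absorbed: 2.531e-5 / 0.71 = 3.565e-5 mol.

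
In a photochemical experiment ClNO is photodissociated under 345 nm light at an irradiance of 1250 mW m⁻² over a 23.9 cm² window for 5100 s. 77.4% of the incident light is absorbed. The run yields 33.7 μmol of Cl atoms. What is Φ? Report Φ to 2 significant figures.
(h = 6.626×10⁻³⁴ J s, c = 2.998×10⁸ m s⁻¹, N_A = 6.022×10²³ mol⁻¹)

Product: 33.7 μmol = 3.37×10⁻⁵ mol.
Photon energy at 345 nm: hc/λ = (6.626×10⁻³⁴)(2.998×10⁸)/(345×10⁻⁹) = 5.758×10⁻¹⁹ J.
Energy delivered: (1250 mW m⁻²)(23.9×10⁻⁴ m²)(5100 s) = 15.24 J.
Photons incident: 15.24 / 5.758×10⁻¹⁹ = 2.647×10¹⁹, i.e. 2.647×10¹⁹/6.022×10²³ = 4.396×10⁻⁵ mol.
Photons absorbed: 0.774 × 4.396×10⁻⁵ = 3.403×10⁻⁵ mol.
Φ = 3.37×10⁻⁵ mol / 3.403×10⁻⁵ mol photons = 0.99.

Φ = 0.99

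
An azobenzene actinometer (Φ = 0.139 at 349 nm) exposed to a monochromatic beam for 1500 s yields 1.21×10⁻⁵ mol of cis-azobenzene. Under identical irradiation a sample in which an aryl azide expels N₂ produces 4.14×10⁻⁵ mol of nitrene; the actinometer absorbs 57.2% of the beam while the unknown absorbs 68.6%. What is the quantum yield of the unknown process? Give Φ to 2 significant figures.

Photons absorbed by the actinometer: 1.21×10⁻⁵ / 0.139 = 8.705×10⁻⁵ mol.
Incident flux: 8.705×10⁻⁵ / 0.572 = 1.522×10⁻⁴ einstein.
Absorbed by unknown: 0.686 × 1.522×10⁻⁴ = 1.044×10⁻⁴ mol.
Φ(unknown) = 4.14×10⁻⁵ / 1.044×10⁻⁴ = 0.40.

Φ = 0.40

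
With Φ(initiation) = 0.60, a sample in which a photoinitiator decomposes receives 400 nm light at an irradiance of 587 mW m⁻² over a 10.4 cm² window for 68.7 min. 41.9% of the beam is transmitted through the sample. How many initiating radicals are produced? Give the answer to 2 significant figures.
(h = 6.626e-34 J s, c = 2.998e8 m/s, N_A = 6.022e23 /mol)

1.8e18 initiating radicals

Photon energy at 400 nm: hc/λ = (6.626e-34)(2.998e8)/(400e-9) = 4.966e-19 J.
Energy delivered: (587 mW m⁻²)(10.4e-4 m²)(4122 s) = 2.516 J.
Photons incident: 2.516 / 4.966e-19 = 5.066e18, i.e. 5.066e18/6.022e23 = 8.412e-6 mol.
Fraction absorbed: 1 − 41.9/100 = 0.5810.
Photons absorbed: 0.5810 × 8.412e-6 = 4.887e-6 mol.
Product: Φ × n_abs = 0.60 × 4.887e-6 = 2.932e-6 mol.
As a count: 2.932e-6 × 6.022e23 = 1.8e18.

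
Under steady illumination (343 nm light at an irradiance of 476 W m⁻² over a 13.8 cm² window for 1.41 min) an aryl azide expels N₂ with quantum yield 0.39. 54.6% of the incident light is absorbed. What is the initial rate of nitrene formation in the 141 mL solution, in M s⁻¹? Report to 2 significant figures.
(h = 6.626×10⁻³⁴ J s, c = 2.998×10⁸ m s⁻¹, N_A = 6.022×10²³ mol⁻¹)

Photon energy at 343 nm: hc/λ = (6.626×10⁻³⁴)(2.998×10⁸)/(343×10⁻⁹) = 5.791×10⁻¹⁹ J.
Energy delivered: (476 W m⁻²)(13.8×10⁻⁴ m²)(84.6 s) = 55.57 J.
Photons incident: 55.57 / 5.791×10⁻¹⁹ = 9.596×10¹⁹, i.e. 9.596×10¹⁹/6.022×10²³ = 1.593×10⁻⁴ mol.
Photons absorbed: 0.546 × 1.593×10⁻⁴ = 8.698×10⁻⁵ mol.
Product formed: 0.39 × 8.698×10⁻⁵ = 3.392×10⁻⁵ mol.
Rate: 3.392×10⁻⁵ mol / (84.6 s × 0.141 L) = 2.8×10⁻⁶ M s⁻¹.

2.8×10⁻⁶ M s⁻¹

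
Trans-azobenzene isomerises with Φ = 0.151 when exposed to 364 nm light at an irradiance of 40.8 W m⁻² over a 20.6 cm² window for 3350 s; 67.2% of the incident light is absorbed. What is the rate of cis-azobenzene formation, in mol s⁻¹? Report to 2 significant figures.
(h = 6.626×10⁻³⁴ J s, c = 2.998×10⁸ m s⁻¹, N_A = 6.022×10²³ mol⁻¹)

2.6×10⁻⁸ mol s⁻¹

Photon energy at 364 nm: hc/λ = (6.626×10⁻³⁴)(2.998×10⁸)/(364×10⁻⁹) = 5.457×10⁻¹⁹ J.
Energy delivered: (40.8 W m⁻²)(20.6×10⁻⁴ m²)(3350 s) = 281.6 J.
Photons incident: 281.6 / 5.457×10⁻¹⁹ = 5.160×10²⁰, i.e. 5.160×10²⁰/6.022×10²³ = 8.569×10⁻⁴ mol.
Photons absorbed: 0.672 × 8.569×10⁻⁴ = 5.758×10⁻⁴ mol.
Product formed: 0.151 × 5.758×10⁻⁴ = 8.695×10⁻⁵ mol.
Rate: 8.695×10⁻⁵ / 3350 s = 2.6×10⁻⁸ mol s⁻¹.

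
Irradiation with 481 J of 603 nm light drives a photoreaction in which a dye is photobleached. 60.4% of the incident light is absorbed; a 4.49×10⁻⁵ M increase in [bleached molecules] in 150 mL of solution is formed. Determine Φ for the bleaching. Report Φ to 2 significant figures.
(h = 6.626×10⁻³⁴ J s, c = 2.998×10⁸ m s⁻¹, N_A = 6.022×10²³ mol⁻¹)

Product: (4.49×10⁻⁵ M)(0.15 L) = 6.735×10⁻⁶ mol.
Photon energy at 603 nm: hc/λ = (6.626×10⁻³⁴)(2.998×10⁸)/(603×10⁻⁹) = 3.294×10⁻¹⁹ J.
Photons incident: 481 / 3.294×10⁻¹⁹ = 1.460×10²¹, i.e. 1.460×10²¹/6.022×10²³ = 0.002424 mol.
Photons absorbed: 0.604 × 0.002424 = 0.001464 mol.
Φ = 6.735×10⁻⁶ mol / 0.001464 mol photons = 0.0046.

Φ = 0.0046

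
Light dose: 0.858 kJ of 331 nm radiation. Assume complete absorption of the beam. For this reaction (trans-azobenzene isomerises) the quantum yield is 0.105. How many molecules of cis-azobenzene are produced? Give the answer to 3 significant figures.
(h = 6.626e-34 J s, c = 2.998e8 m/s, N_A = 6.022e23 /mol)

1.50e20 molecules

Photon energy at 331 nm: hc/λ = (6.626e-34)(2.998e8)/(331e-9) = 6.001e-19 J.
Incident energy: 0.858 kJ = 858 J.
Photons incident: 858 / 6.001e-19 = 1.430e21, i.e. 1.430e21/6.022e23 = 0.002375 mol.
Product: Φ × n_abs = 0.105 × 0.002375 = 2.494e-4 mol.
As a count: 2.494e-4 × 6.022e23 = 1.50e20.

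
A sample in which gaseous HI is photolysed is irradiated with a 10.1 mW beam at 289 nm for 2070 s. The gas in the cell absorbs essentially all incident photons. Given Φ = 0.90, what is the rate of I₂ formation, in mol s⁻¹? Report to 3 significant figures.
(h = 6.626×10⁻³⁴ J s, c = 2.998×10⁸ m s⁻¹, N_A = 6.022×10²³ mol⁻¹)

2.20×10⁻⁸ mol s⁻¹

Photon energy at 289 nm: hc/λ = (6.626×10⁻³⁴)(2.998×10⁸)/(289×10⁻⁹) = 6.874×10⁻¹⁹ J.
Energy delivered: (10.1 mW)(2070 s) = 20.91 J.
Photons incident: 20.91 / 6.874×10⁻¹⁹ = 3.042×10¹⁹, i.e. 3.042×10¹⁹/6.022×10²³ = 5.051×10⁻⁵ mol.
Product formed: 0.90 × 5.051×10⁻⁵ = 4.546×10⁻⁵ mol.
Rate: 4.546×10⁻⁵ / 2070 s = 2.20×10⁻⁸ mol s⁻¹.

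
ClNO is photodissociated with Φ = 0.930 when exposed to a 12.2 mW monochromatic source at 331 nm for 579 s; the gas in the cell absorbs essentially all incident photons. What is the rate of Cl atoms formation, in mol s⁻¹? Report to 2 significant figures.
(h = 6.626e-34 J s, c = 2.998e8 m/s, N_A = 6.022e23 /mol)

3.1e-8 mol s⁻¹

Photon energy at 331 nm: hc/λ = (6.626e-34)(2.998e8)/(331e-9) = 6.001e-19 J.
Energy delivered: (12.2 mW)(579 s) = 7.064 J.
Photons incident: 7.064 / 6.001e-19 = 1.177e19, i.e. 1.177e19/6.022e23 = 1.955e-5 mol.
Product formed: 0.930 × 1.955e-5 = 1.818e-5 mol.
Rate: 1.818e-5 / 579 s = 3.1e-8 mol s⁻¹.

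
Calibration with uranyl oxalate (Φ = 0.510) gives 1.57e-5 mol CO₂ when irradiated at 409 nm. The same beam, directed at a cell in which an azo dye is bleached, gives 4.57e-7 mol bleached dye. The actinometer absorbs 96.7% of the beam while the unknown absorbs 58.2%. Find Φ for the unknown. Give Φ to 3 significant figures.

Φ = 0.0247

Photons absorbed by the actinometer: 1.57e-5 / 0.510 = 3.078e-5 mol.
Incident flux: 3.078e-5 / 0.967 = 3.183e-5 einstein.
Absorbed by unknown: 0.582 × 3.183e-5 = 1.853e-5 mol.
Φ(unknown) = 4.57e-7 / 1.853e-5 = 0.0247.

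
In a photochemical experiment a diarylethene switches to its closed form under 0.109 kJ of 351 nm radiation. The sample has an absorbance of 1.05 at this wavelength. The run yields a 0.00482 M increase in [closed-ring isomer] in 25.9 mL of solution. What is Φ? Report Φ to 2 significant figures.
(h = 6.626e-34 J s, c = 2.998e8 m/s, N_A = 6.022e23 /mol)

Product: (0.00482 M)(0.0259 L) = 1.248e-4 mol.
Photon energy at 351 nm: hc/λ = (6.626e-34)(2.998e8)/(351e-9) = 5.659e-19 J.
Incident energy: 0.109 kJ = 109 J.
Photons incident: 109 / 5.659e-19 = 1.926e20, i.e. 1.926e20/6.022e23 = 3.198e-4 mol.
Fraction absorbed: 1 − 10^(−1.05) = 0.9109.
Photons absorbed: 0.9109 × 3.198e-4 = 2.913e-4 mol.
Φ = 1.248e-4 mol / 2.913e-4 mol photons = 0.43.

Φ = 0.43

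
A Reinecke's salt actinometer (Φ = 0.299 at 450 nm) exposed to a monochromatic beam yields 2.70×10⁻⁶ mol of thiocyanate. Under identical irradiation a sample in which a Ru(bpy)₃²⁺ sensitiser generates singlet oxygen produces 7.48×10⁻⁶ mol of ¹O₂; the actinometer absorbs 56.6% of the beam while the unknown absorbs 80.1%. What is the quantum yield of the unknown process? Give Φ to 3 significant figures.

Photons absorbed by the actinometer: 2.70×10⁻⁶ / 0.299 = 9.030×10⁻⁶ mol.
Incident flux: 9.030×10⁻⁶ / 0.566 = 1.595×10⁻⁵ einstein.
Absorbed by unknown: 0.801 × 1.595×10⁻⁵ = 1.278×10⁻⁵ mol.
Φ(unknown) = 7.48×10⁻⁶ / 1.278×10⁻⁵ = 0.585.

Φ = 0.585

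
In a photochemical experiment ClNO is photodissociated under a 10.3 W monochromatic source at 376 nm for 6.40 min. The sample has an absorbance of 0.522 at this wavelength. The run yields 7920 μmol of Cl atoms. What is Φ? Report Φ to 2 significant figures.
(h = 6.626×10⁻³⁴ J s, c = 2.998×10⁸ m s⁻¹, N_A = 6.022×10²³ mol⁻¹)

Φ = 0.91

Product: 7920 μmol = 0.00792 mol.
Photon energy at 376 nm: hc/λ = (6.626×10⁻³⁴)(2.998×10⁸)/(376×10⁻⁹) = 5.283×10⁻¹⁹ J.
Energy delivered: (10.3 W)(384 s) = 3955 J.
Photons incident: 3955 / 5.283×10⁻¹⁹ = 7.486×10²¹, i.e. 7.486×10²¹/6.022×10²³ = 0.01243 mol.
Fraction absorbed: 1 − 10^(−0.522) = 0.6994.
Photons absorbed: 0.6994 × 0.01243 = 0.008694 mol.
Φ = 0.00792 mol / 0.008694 mol photons = 0.91.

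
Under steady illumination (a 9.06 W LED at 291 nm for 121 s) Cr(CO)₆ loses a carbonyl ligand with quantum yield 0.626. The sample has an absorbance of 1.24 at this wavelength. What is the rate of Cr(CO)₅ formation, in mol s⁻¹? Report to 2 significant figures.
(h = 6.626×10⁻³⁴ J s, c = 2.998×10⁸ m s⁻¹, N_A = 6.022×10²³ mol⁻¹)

1.3×10⁻⁵ mol s⁻¹

Photon energy at 291 nm: hc/λ = (6.626×10⁻³⁴)(2.998×10⁸)/(291×10⁻⁹) = 6.826×10⁻¹⁹ J.
Energy delivered: (9.06 W)(121 s) = 1096 J.
Photons incident: 1096 / 6.826×10⁻¹⁹ = 1.606×10²¹, i.e. 1.606×10²¹/6.022×10²³ = 0.002667 mol.
Fraction absorbed: 1 − 10^(−1.24) = 0.9425.
Photons absorbed: 0.9425 × 0.002667 = 0.002514 mol.
Product formed: 0.626 × 0.002514 = 0.001574 mol.
Rate: 0.001574 / 121 s = 1.3×10⁻⁵ mol s⁻¹.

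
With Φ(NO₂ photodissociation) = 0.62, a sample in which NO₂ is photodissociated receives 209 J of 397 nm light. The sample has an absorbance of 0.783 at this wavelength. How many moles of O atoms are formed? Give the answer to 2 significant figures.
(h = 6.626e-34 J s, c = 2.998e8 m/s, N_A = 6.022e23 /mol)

3.6e-4 mol

Photon energy at 397 nm: hc/λ = (6.626e-34)(2.998e8)/(397e-9) = 5.004e-19 J.
Photons incident: 209 / 5.004e-19 = 4.177e20, i.e. 4.177e20/6.022e23 = 6.936e-4 mol.
Fraction absorbed: 1 − 10^(−0.783) = 0.8352.
Photons absorbed: 0.8352 × 6.936e-4 = 5.793e-4 mol.
Product: Φ × n_abs = 0.62 × 5.793e-4 = 3.592e-4 mol.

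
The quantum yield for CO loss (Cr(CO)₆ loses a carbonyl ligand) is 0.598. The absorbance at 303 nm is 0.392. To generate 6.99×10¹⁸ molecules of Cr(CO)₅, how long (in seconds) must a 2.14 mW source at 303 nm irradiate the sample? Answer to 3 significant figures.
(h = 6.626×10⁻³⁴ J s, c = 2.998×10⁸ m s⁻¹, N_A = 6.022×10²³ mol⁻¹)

Product: 6.99×10¹⁸ / 6.022×10²³ = 1.161×10⁻⁵ mol.
Photons that must be absorbed: 1.161×10⁻⁵ / 0.598 = 1.941×10⁻⁵ mol.
Fraction absorbed: 1 − 10^(−0.392) = 0.5945.
Incident photons needed: 1.941×10⁻⁵ / 0.5945 = 3.265×10⁻⁵ mol.
Photon energy: hc/λ = 6.556×10⁻¹⁹ J; per mole, 3.948×10⁵ J mol⁻¹.
Energy required: 3.265×10⁻⁵ × 3.948×10⁵ = 12.89 J.
Time: 12.89 J / 0.00214 W = 6020 s.

t ≈ 6020 s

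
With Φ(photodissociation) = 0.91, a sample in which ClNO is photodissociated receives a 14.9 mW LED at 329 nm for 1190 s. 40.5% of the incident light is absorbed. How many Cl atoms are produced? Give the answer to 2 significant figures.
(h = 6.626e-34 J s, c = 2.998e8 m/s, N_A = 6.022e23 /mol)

Photon energy at 329 nm: hc/λ = (6.626e-34)(2.998e8)/(329e-9) = 6.038e-19 J.
Energy delivered: (14.9 mW)(1190 s) = 17.73 J.
Photons incident: 17.73 / 6.038e-19 = 2.936e19, i.e. 2.936e19/6.022e23 = 4.875e-5 mol.
Photons absorbed: 0.405 × 4.875e-5 = 1.974e-5 mol.
Product: Φ × n_abs = 0.91 × 1.974e-5 = 1.796e-5 mol.
As a count: 1.796e-5 × 6.022e23 = 1.1e19.

1.1e19 atoms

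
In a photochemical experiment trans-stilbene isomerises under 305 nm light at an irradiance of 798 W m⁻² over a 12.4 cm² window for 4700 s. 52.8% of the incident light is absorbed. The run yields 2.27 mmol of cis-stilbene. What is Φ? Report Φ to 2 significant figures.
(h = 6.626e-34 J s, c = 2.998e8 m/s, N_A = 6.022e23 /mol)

Φ = 0.36

Product: 2.27 mmol = 0.00227 mol.
Photon energy at 305 nm: hc/λ = (6.626e-34)(2.998e8)/(305e-9) = 6.513e-19 J.
Energy delivered: (798 W m⁻²)(12.4e-4 m²)(4700 s) = 4651 J.
Photons incident: 4651 / 6.513e-19 = 7.141e21, i.e. 7.141e21/6.022e23 = 0.01186 mol.
Photons absorbed: 0.528 × 0.01186 = 0.006262 mol.
Φ = 0.00227 mol / 0.006262 mol photons = 0.36.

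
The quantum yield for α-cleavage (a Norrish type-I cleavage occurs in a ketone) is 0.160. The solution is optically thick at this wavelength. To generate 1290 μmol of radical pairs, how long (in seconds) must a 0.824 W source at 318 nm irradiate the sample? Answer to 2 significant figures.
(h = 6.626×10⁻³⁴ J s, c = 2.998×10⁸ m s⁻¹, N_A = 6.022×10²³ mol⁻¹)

t ≈ 3700 s

Product: 1290 μmol = 0.00129 mol.
Photons that must be absorbed: 0.00129 / 0.160 = 0.008062 mol.
Photon energy: hc/λ = 6.247×10⁻¹⁹ J; per mole, 3.762×10⁵ J mol⁻¹.
Energy required: 0.008062 × 3.762×10⁵ = 3033 J.
Time: 3033 J / 0.824 W = 3700 s.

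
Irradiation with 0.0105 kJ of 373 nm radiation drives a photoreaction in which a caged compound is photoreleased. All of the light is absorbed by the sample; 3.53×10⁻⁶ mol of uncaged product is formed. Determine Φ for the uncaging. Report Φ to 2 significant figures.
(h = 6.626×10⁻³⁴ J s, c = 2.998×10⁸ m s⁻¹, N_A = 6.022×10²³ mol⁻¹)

Photon energy at 373 nm: hc/λ = (6.626×10⁻³⁴)(2.998×10⁸)/(373×10⁻⁹) = 5.326×10⁻¹⁹ J.
Incident energy: 0.0105 kJ = 10.5 J.
Photons incident: 10.5 / 5.326×10⁻¹⁹ = 1.971×10¹⁹, i.e. 1.971×10¹⁹/6.022×10²³ = 3.273×10⁻⁵ mol.
Φ = 3.53×10⁻⁶ mol / 3.273×10⁻⁵ mol photons = 0.11.

Φ = 0.11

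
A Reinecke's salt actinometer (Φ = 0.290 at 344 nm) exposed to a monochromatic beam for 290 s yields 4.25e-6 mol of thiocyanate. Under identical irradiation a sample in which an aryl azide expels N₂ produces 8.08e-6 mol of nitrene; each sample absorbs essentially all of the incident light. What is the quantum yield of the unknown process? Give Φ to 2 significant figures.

Φ = 0.55

Photons absorbed by the actinometer: 4.25e-6 / 0.290 = 1.466e-5 mol.
Φ(unknown) = 8.08e-6 / 1.466e-5 = 0.55.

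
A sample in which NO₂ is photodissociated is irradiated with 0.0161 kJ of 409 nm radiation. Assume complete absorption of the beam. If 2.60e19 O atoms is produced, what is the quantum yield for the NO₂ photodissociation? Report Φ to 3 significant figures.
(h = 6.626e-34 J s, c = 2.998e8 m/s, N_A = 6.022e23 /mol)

Product: 2.60e19 / 6.022e23 = 4.318e-5 mol.
Photon energy at 409 nm: hc/λ = (6.626e-34)(2.998e8)/(409e-9) = 4.857e-19 J.
Incident energy: 0.0161 kJ = 16.1 J.
Photons incident: 16.1 / 4.857e-19 = 3.315e19, i.e. 3.315e19/6.022e23 = 5.505e-5 mol.
Φ = 4.318e-5 mol / 5.505e-5 mol photons = 0.784.

Φ = 0.784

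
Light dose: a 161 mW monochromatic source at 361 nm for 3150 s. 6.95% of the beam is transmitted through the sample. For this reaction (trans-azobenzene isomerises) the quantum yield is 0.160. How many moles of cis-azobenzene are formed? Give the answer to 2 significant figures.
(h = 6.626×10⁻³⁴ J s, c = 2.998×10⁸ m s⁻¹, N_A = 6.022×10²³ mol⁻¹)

Photon energy at 361 nm: hc/λ = (6.626×10⁻³⁴)(2.998×10⁸)/(361×10⁻⁹) = 5.503×10⁻¹⁹ J.
Energy delivered: (161 mW)(3150 s) = 507.2 J.
Photons incident: 507.2 / 5.503×10⁻¹⁹ = 9.217×10²⁰, i.e. 9.217×10²⁰/6.022×10²³ = 0.001531 mol.
Fraction absorbed: 1 − 6.95/100 = 0.9305.
Photons absorbed: 0.9305 × 0.001531 = 0.001425 mol.
Product: Φ × n_abs = 0.160 × 0.001425 = 2.280×10⁻⁴ mol.

2.3×10⁻⁴ mol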